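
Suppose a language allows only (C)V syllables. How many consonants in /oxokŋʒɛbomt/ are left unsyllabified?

4

Syllabifying with onset maximization leaves /k/, /ŋ/, /m/, /t/ stranded (no codas are permitted; onsets are limited to one consonant).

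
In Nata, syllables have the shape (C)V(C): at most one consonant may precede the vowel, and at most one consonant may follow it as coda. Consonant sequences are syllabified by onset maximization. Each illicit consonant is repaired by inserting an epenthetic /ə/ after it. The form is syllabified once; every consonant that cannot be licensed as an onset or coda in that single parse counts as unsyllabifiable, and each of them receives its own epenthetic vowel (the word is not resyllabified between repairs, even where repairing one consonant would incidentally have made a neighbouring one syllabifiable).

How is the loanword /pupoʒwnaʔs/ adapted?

pupoʒwənaʔsə

The consonants /w/, /s/ cannot be parsed into a legal (C)V(C) syllable (at most one coda consonant is licensed; onsets are limited to one consonant).
Epenthesis after each stranded consonant: /w/ → /wə/, /s/ → /sə/.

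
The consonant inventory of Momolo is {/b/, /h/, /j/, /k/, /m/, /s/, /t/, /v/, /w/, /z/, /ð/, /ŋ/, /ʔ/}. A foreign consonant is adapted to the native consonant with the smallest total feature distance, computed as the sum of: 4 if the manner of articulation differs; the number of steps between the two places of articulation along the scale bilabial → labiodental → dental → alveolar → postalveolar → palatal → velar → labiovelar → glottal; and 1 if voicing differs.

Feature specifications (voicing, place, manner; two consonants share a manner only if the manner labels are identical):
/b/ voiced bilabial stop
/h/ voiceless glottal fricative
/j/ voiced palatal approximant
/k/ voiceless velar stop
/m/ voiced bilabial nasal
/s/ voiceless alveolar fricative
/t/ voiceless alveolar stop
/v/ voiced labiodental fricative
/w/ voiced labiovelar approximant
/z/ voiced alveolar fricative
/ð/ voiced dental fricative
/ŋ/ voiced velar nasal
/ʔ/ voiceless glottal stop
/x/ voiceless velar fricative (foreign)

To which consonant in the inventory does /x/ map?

/h/ is closest: same manner (fricative), place distance 2 (velar→glottal), same voicing; total 2. Next closest is /s/ at distance 3.

h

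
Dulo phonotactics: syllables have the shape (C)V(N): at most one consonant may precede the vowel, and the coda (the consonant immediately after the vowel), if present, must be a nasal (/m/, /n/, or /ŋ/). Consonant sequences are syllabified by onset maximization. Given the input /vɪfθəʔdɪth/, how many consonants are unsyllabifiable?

4

Under (C)V(N), the unsyllabifiable consonants are /f/, /ʔ/, /t/, /h/ (only a nasal (/m/, /n/, or /ŋ/) is licensed in coda position; onsets are limited to one consonant).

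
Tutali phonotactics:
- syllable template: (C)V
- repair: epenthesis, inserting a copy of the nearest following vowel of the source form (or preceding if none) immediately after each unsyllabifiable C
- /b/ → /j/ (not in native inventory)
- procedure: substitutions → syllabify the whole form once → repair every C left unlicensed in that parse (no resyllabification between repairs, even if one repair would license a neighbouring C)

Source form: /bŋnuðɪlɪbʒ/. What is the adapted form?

juŋunuðɪlɪjɪʒɪ

Substitution: /b/ → /j/, giving /jŋnuðɪlɪjʒ/.
Under (C)V, the unsyllabifiable consonants are /j/, /ŋ/, /j/, /ʒ/ (no codas are permitted; onsets are limited to one consonant).
Epenthesis after each stranded consonant: /j/ → /ju/, /ŋ/ → /ŋu/, /j/ → /jɪ/, /ʒ/ → /ʒɪ/.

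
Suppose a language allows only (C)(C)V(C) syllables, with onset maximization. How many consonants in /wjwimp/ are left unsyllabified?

2

Under (C)(C)V(C), the unsyllabifiable consonants are /w/, /p/ (at most one coda consonant is licensed; onsets may contain at most 2 consonants).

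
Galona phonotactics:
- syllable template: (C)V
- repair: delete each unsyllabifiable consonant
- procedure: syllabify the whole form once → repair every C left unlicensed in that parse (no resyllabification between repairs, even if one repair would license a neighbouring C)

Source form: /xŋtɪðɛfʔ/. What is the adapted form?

Syllabifying with onset maximization leaves /x/, /ŋ/, /f/, /ʔ/ stranded (no codas are permitted; onsets are limited to one consonant).
Deleting the stranded consonants removes /x/, /ŋ/, /f/, /ʔ/.

tɪðɛ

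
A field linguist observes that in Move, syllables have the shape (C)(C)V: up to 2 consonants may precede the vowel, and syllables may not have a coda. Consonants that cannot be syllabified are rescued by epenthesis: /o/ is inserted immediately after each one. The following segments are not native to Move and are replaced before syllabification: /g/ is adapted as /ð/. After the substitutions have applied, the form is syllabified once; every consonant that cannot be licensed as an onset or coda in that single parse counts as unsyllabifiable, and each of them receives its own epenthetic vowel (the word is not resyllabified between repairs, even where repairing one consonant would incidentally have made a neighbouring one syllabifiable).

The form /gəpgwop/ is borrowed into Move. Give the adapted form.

ðəpoðwopo

Substitution: /g/ → /ð/, giving /ðəpðwop/.
Under (C)(C)V, the unsyllabifiable consonants are /p/, /p/ (no codas are permitted; onsets may contain at most 2 consonants).
Inserting the epenthetic vowel yields /p/ → /po/, /p/ → /po/.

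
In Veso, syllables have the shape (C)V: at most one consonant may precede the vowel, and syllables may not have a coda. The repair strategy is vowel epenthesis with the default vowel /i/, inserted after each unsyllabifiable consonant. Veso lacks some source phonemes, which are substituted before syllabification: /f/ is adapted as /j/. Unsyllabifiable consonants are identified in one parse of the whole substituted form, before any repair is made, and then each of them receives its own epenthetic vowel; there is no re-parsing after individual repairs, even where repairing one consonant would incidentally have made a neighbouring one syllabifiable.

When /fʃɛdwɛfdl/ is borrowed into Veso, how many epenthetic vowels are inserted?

5

After substitution the input is /jʃɛdwɛjdl/.
The unsyllabifiable consonants are /j/, /d/, /j/, /d/, /l/; each receives one epenthetic vowel.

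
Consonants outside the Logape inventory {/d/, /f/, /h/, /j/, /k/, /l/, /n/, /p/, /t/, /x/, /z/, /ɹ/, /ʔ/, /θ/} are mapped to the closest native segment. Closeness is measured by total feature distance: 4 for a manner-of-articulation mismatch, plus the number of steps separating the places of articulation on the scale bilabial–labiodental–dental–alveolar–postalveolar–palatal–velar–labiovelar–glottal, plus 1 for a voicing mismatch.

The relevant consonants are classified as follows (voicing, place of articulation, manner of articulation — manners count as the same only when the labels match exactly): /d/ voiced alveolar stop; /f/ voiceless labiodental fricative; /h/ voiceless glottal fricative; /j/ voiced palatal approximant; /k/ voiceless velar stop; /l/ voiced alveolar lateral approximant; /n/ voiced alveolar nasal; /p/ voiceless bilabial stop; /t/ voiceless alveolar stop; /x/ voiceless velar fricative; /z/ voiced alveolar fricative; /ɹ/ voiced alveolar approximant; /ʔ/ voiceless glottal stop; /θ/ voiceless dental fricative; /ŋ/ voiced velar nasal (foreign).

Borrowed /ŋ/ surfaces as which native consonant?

n

/n/ is closest: same manner (nasal), place distance 3 (velar→alveolar), same voicing; total 3. Next closest is /j/ at distance 5.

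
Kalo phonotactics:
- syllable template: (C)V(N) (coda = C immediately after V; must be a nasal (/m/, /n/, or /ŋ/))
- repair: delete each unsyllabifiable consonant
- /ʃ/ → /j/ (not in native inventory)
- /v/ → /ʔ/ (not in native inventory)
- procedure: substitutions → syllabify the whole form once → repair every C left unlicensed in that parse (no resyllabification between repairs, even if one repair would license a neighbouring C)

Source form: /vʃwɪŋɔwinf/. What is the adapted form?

Substitution: /v/ → /ʔ/, /ʃ/ → /j/, giving /ʔjwɪŋɔwinf/.
Under (C)V(N), the unsyllabifiable consonants are /ʔ/, /j/, /f/ (only a nasal (/m/, /n/, or /ŋ/) is licensed in coda position; onsets are limited to one consonant).
Deleting the stranded consonants removes /ʔ/, /j/, /f/.

wɪŋɔwin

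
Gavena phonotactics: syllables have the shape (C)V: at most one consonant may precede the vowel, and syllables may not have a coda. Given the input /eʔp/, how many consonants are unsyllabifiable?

The consonants /ʔ/, /p/ cannot be parsed into a legal (C)V syllable (no codas are permitted; onsets are limited to one consonant).

2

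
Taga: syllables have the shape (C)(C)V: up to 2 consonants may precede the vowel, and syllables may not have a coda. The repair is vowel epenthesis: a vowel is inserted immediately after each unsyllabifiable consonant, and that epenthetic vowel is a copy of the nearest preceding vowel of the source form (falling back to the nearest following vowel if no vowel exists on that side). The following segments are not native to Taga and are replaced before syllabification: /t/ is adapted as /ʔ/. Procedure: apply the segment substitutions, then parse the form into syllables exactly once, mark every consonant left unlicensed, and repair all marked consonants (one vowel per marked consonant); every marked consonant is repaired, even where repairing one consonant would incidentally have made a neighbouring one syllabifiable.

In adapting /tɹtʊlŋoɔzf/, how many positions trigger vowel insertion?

3

After substitution the input is /ʔɹʔʊlŋoɔzf/.
The unsyllabifiable consonants are /ʔ/, /z/, /f/; each receives one epenthetic vowel.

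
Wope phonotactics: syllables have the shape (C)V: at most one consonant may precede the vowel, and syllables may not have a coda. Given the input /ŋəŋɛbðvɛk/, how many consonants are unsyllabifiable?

The consonants /b/, /ð/, /k/ cannot be parsed into a legal (C)V syllable (no codas are permitted; onsets are limited to one consonant).

3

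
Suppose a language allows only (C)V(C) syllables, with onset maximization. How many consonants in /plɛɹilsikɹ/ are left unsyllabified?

2

Syllabifying with onset maximization leaves /p/, /ɹ/ stranded (at most one coda consonant is licensed; onsets are limited to one consonant).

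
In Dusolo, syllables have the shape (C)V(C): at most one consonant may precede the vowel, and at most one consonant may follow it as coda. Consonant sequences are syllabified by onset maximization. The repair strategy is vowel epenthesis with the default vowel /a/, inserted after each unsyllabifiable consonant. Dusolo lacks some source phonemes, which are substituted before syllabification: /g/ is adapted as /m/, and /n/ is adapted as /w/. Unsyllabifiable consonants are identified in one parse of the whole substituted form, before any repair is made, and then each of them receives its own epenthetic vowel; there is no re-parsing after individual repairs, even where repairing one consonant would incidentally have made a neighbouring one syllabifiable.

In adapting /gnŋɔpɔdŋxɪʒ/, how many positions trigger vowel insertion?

3

After substitution the input is /mwŋɔpɔdŋxɪʒ/.
The unsyllabifiable consonants are /m/, /w/, /ŋ/; each receives one epenthetic vowel.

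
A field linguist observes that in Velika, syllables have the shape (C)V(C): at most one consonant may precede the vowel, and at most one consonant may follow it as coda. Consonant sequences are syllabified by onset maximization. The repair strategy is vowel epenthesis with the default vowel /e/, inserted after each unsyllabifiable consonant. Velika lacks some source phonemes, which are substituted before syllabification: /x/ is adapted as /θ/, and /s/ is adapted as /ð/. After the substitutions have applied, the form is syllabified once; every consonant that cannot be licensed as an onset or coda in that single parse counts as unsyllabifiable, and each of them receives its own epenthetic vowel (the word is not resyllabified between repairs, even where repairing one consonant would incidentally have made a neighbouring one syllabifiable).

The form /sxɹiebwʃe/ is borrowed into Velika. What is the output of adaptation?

ðeθeɹiebweʃe

Substitution: /s/ → /ð/, /x/ → /θ/, giving /ðθɹiebwʃe/.
Syllabifying with onset maximization leaves /ð/, /θ/, /w/ stranded (at most one coda consonant is licensed; onsets are limited to one consonant).
Each unlicensed consonant becomes the onset of a new syllable: /ð/ → /ðe/, /θ/ → /θe/, /w/ → /we/.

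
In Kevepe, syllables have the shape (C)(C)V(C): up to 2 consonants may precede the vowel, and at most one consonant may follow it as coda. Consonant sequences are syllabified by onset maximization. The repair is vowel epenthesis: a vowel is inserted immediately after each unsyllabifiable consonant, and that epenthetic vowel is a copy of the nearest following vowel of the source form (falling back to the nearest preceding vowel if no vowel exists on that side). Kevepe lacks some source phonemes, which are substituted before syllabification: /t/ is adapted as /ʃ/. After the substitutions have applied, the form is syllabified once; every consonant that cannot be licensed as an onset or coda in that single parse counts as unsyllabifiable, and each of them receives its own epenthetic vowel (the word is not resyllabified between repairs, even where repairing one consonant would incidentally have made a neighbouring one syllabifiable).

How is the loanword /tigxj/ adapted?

Substitution: /t/ → /ʃ/, giving /ʃigxj/.
Syllabifying with onset maximization leaves /x/, /j/ stranded (at most one coda consonant is licensed; onsets may contain at most 2 consonants).
Epenthesis after each stranded consonant: /x/ → /xi/, /j/ → /ji/.

ʃigxiji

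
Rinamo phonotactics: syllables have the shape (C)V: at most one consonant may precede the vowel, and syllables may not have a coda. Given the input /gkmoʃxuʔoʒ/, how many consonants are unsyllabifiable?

The consonants /g/, /k/, /ʃ/, /ʒ/ cannot be parsed into a legal (C)V syllable (no codas are permitted; onsets are limited to one consonant).

4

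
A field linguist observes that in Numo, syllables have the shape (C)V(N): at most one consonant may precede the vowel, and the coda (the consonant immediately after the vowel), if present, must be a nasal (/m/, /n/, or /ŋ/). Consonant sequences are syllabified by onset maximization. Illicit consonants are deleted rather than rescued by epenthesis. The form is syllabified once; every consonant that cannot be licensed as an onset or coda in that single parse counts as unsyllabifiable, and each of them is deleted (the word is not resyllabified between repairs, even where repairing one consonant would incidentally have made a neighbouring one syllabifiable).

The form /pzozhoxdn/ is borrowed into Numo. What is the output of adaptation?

Under (C)V(N), the unsyllabifiable consonants are /p/, /z/, /x/, /d/, /n/ (only a nasal (/m/, /n/, or /ŋ/) is licensed in coda position; onsets are limited to one consonant).
Deleting the stranded consonants removes /p/, /z/, /x/, /d/, /n/.

zoho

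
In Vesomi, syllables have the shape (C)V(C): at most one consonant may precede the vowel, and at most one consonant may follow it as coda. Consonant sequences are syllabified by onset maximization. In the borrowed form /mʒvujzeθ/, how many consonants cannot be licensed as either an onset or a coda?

Syllabifying with onset maximization leaves /m/, /ʒ/ stranded (at most one coda consonant is licensed; onsets are limited to one consonant).

2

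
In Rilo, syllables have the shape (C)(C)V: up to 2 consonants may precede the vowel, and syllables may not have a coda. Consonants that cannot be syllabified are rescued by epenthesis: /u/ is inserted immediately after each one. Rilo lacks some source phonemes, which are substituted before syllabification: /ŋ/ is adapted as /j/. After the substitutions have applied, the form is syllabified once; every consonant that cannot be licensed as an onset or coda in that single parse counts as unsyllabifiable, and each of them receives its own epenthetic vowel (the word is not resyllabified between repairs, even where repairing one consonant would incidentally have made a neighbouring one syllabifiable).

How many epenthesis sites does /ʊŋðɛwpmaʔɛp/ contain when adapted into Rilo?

After substitution the input is /ʊjðɛwpmaʔɛp/.
The unsyllabifiable consonants are /w/, /p/; each receives one epenthetic vowel.

2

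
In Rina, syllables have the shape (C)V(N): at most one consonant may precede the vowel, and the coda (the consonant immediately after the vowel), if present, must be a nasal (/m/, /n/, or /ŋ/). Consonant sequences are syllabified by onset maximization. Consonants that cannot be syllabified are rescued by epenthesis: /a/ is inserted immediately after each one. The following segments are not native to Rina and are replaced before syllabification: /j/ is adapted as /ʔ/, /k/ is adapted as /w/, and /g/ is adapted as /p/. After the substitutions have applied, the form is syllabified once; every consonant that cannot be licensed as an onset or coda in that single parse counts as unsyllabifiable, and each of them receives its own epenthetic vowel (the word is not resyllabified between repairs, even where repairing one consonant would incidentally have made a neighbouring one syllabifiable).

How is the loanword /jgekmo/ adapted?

ʔapewamo

Substitution: /j/ → /ʔ/, /g/ → /p/, /k/ → /w/, giving /ʔpewmo/.
Under (C)V(N), the unsyllabifiable consonants are /ʔ/, /w/ (only a nasal (/m/, /n/, or /ŋ/) is licensed in coda position; onsets are limited to one consonant).
Inserting the epenthetic vowel yields /ʔ/ → /ʔa/, /w/ → /wa/.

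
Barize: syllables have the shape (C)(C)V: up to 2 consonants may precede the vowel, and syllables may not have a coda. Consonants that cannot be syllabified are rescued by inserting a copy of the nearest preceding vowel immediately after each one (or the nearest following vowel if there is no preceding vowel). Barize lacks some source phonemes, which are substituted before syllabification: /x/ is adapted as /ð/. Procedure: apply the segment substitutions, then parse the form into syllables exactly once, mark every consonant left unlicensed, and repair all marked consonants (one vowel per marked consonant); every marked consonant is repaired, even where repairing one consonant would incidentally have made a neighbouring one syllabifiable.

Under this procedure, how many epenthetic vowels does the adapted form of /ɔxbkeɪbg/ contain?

3

After substitution the input is /ɔðbkeɪbg/.
The unsyllabifiable consonants are /ð/, /b/, /g/; each receives one epenthetic vowel.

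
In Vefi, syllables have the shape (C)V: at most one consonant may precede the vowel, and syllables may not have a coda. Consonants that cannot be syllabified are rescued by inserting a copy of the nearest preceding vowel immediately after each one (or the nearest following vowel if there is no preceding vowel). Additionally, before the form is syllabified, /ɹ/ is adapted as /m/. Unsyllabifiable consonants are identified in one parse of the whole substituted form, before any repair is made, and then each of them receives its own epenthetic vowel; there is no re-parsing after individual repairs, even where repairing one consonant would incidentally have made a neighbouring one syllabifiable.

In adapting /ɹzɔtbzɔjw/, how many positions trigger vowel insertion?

After substitution the input is /mzɔtbzɔjw/.
The unsyllabifiable consonants are /m/, /t/, /b/, /j/, /w/; each receives one epenthetic vowel.

5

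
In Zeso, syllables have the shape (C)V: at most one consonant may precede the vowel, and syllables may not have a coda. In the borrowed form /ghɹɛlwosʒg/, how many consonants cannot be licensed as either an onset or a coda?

Syllabifying with onset maximization leaves /g/, /h/, /l/, /s/, /ʒ/, /g/ stranded (no codas are permitted; onsets are limited to one consonant).

6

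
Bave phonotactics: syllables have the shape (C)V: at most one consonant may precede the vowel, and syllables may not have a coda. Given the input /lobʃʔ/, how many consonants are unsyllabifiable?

Under (C)V, the unsyllabifiable consonants are /b/, /ʃ/, /ʔ/ (no codas are permitted; onsets are limited to one consonant).

3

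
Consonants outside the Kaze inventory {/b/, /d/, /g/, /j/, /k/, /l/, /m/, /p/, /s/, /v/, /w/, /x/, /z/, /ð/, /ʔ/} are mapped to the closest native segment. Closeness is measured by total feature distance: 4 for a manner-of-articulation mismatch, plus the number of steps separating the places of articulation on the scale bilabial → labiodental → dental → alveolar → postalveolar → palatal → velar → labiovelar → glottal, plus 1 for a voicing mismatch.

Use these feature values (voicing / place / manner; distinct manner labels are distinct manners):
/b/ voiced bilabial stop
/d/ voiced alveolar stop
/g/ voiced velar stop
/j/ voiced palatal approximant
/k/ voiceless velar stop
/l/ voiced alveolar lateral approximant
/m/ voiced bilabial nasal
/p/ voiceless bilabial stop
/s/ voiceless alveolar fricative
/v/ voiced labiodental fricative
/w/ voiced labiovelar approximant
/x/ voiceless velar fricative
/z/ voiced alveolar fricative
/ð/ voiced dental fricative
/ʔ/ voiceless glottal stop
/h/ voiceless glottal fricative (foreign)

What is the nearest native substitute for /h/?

/x/ is closest: same manner (fricative), place distance 2 (glottal→velar), same voicing; total 2. Next closest is /ʔ/ at distance 4.

x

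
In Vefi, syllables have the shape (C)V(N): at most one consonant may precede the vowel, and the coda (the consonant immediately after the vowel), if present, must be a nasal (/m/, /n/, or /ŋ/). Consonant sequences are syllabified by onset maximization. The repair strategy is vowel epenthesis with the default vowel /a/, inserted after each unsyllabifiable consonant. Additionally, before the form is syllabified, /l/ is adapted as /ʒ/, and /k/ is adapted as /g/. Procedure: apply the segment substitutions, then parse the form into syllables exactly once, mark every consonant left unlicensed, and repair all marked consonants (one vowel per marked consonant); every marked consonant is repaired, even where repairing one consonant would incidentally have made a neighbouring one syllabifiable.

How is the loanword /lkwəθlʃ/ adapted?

ʒagawəθaʒaʃa

Substitution: /l/ → /ʒ/, /k/ → /g/, giving /ʒgwəθʒʃ/.
Syllabifying with onset maximization leaves /ʒ/, /g/, /θ/, /ʒ/, /ʃ/ stranded (only a nasal (/m/, /n/, or /ŋ/) is licensed in coda position; onsets are limited to one consonant).
Inserting the epenthetic vowel yields /ʒ/ → /ʒa/, /g/ → /ga/, /θ/ → /θa/, /ʒ/ → /ʒa/, /ʃ/ → /ʃa/.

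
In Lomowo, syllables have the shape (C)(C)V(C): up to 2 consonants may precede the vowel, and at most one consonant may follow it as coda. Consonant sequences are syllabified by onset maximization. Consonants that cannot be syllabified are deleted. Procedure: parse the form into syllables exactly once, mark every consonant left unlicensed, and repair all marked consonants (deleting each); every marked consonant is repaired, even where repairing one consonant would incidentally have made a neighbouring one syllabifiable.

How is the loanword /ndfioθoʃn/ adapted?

dfioθoʃ

Syllabifying with onset maximization leaves /n/, /n/ stranded (at most one coda consonant is licensed; onsets may contain at most 2 consonants).
Each unlicensed consonant is deleted: /n/, /n/.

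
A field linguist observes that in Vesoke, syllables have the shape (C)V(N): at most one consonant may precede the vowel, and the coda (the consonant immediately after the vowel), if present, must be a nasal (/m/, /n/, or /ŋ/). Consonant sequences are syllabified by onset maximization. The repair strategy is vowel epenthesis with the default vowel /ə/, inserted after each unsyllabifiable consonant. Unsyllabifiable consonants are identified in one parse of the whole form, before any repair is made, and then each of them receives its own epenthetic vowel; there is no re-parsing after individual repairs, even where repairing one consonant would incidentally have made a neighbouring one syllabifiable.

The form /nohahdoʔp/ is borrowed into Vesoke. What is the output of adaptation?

Syllabifying with onset maximization leaves /h/, /ʔ/, /p/ stranded (only a nasal (/m/, /n/, or /ŋ/) is licensed in coda position; onsets are limited to one consonant).
Inserting the epenthetic vowel yields /h/ → /hə/, /ʔ/ → /ʔə/, /p/ → /pə/.

nohahədoʔəpə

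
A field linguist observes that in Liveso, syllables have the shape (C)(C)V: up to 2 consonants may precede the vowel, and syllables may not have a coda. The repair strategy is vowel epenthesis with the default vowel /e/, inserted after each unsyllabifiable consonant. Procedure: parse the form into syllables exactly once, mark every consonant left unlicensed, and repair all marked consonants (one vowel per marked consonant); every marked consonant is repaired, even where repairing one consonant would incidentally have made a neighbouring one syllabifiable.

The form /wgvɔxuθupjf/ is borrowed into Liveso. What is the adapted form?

wegvɔxuθupejefe

Syllabifying with onset maximization leaves /w/, /p/, /j/, /f/ stranded (no codas are permitted; onsets may contain at most 2 consonants).
Epenthesis after each stranded consonant: /w/ → /we/, /p/ → /pe/, /j/ → /je/, /f/ → /fe/.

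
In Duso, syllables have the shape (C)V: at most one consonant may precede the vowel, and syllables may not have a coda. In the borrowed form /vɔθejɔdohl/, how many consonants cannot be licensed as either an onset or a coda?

Syllabifying with onset maximization leaves /h/, /l/ stranded (no codas are permitted; onsets are limited to one consonant).

2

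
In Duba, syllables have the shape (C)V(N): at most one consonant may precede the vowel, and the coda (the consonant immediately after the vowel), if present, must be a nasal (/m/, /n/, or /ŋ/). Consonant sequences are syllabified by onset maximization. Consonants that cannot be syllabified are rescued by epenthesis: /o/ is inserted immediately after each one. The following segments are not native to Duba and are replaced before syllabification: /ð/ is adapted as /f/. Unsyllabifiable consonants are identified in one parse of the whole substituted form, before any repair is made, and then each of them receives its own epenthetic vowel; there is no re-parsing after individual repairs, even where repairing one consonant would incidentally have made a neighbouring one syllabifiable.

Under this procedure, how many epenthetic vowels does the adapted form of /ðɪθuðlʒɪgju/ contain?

3

After substitution the input is /fɪθuflʒɪgju/.
The unsyllabifiable consonants are /f/, /l/, /g/; each receives one epenthetic vowel.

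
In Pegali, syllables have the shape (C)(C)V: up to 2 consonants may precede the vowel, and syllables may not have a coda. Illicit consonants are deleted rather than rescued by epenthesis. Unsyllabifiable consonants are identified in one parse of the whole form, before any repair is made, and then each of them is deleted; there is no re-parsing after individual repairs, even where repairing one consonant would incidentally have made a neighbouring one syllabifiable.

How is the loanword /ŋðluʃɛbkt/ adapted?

ðluʃɛ

Under (C)(C)V, the unsyllabifiable consonants are /ŋ/, /b/, /k/, /t/ (no codas are permitted; onsets may contain at most 2 consonants).
Deletion applies to /ŋ/, /b/, /k/, /t/.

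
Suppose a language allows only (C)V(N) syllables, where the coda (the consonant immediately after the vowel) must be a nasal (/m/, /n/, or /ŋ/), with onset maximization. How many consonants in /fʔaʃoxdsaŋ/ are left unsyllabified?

3

The consonants /f/, /x/, /d/ cannot be parsed into a legal (C)V(N) syllable (only a nasal (/m/, /n/, or /ŋ/) is licensed in coda position; onsets are limited to one consonant).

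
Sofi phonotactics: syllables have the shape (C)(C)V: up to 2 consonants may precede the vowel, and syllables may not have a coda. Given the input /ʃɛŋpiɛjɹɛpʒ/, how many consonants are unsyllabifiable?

2

Syllabifying with onset maximization leaves /p/, /ʒ/ stranded (no codas are permitted; onsets may contain at most 2 consonants).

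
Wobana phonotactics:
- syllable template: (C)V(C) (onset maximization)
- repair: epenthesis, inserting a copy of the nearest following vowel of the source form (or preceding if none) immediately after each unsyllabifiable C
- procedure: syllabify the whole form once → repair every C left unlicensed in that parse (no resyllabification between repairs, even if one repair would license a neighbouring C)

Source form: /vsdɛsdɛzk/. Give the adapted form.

vɛsɛdɛsdɛzkɛ

The consonants /v/, /s/, /k/ cannot be parsed into a legal (C)V(C) syllable (at most one coda consonant is licensed; onsets are limited to one consonant).
Epenthesis after each stranded consonant: /v/ → /vɛ/, /s/ → /sɛ/, /k/ → /kɛ/.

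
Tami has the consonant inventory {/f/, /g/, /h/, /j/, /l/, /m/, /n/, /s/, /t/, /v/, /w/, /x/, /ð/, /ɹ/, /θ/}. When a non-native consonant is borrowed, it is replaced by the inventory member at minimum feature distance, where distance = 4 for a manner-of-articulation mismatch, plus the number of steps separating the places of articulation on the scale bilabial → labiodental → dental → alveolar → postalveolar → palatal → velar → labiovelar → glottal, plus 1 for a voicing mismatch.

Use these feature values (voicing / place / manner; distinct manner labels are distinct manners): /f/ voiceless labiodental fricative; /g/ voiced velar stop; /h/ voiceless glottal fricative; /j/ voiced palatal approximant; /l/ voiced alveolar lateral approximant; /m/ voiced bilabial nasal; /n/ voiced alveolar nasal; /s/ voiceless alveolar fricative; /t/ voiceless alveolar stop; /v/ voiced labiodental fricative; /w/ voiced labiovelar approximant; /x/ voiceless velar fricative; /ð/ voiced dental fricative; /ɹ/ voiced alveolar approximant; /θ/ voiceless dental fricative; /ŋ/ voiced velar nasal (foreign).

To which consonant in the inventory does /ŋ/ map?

/n/ is closest: same manner (nasal), place distance 3 (velar→alveolar), same voicing; total 3. Next closest is /g/ at distance 4.

n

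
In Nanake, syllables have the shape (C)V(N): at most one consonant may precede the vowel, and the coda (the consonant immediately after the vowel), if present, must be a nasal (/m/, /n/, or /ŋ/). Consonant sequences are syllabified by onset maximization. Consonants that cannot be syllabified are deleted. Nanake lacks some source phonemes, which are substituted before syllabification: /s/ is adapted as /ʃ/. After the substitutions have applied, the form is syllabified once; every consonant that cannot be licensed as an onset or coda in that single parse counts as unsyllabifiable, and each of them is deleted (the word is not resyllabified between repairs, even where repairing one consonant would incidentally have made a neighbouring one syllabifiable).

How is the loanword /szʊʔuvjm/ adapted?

Substitution: /s/ → /ʃ/, giving /ʃzʊʔuvjm/.
Syllabifying with onset maximization leaves /ʃ/, /v/, /j/, /m/ stranded (only a nasal (/m/, /n/, or /ŋ/) is licensed in coda position; onsets are limited to one consonant).
Each unlicensed consonant is deleted: /ʃ/, /v/, /j/, /m/.

zʊʔu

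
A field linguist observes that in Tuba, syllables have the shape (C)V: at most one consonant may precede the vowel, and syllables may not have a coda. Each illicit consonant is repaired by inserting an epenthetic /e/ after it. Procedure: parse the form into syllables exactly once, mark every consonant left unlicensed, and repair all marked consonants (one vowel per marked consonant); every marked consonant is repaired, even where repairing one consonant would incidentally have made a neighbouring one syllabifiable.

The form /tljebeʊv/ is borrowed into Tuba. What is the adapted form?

Syllabifying with onset maximization leaves /t/, /l/, /v/ stranded (no codas are permitted; onsets are limited to one consonant).
Each unlicensed consonant becomes the onset of a new syllable: /t/ → /te/, /l/ → /le/, /v/ → /ve/.

telejebeʊve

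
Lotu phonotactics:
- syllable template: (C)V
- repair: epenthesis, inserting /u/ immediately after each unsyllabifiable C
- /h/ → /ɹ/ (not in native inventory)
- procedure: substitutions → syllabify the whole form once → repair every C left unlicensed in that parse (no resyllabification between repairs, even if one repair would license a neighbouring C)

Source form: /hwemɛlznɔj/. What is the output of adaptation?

Substitution: /h/ → /ɹ/, giving /ɹwemɛlznɔj/.
Under (C)V, the unsyllabifiable consonants are /ɹ/, /l/, /z/, /j/ (no codas are permitted; onsets are limited to one consonant).
Each unlicensed consonant becomes the onset of a new syllable: /ɹ/ → /ɹu/, /l/ → /lu/, /z/ → /zu/, /j/ → /ju/.

ɹuwemɛluzunɔju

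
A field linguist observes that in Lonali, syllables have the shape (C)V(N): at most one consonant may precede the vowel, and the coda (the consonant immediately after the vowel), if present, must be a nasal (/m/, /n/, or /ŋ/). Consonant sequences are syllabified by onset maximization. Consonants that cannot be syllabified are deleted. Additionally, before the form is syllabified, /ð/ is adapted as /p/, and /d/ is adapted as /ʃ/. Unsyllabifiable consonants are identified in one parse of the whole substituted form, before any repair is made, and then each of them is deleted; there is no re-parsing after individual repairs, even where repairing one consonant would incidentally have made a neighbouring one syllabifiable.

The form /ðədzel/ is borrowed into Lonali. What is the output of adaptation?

pəze

Substitution: /ð/ → /p/, /d/ → /ʃ/, giving /pəʃzel/.
Syllabifying with onset maximization leaves /ʃ/, /l/ stranded (only a nasal (/m/, /n/, or /ŋ/) is licensed in coda position; onsets are limited to one consonant).
Deleting the stranded consonants removes /ʃ/, /l/.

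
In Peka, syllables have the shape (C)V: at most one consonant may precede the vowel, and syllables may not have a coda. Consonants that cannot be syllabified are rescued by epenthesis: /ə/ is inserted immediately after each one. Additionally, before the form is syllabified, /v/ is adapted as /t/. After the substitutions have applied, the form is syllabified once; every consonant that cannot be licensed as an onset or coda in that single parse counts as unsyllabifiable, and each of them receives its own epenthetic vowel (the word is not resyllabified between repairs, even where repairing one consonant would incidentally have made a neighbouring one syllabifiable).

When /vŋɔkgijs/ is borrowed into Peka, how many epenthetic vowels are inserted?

4

After substitution the input is /tŋɔkgijs/.
The unsyllabifiable consonants are /t/, /k/, /j/, /s/; each receives one epenthetic vowel.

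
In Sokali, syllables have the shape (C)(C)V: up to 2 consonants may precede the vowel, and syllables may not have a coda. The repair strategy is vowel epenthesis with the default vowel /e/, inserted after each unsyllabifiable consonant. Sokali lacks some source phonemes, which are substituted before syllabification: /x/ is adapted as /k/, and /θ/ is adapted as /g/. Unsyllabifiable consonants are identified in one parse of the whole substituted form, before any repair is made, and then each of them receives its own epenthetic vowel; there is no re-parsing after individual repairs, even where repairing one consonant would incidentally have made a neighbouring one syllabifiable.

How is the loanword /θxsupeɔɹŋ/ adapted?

geksupeɔɹeŋe

Substitution: /θ/ → /g/, /x/ → /k/, giving /gksupeɔɹŋ/.
Under (C)(C)V, the unsyllabifiable consonants are /g/, /ɹ/, /ŋ/ (no codas are permitted; onsets may contain at most 2 consonants).
Each unlicensed consonant becomes the onset of a new syllable: /g/ → /ge/, /ɹ/ → /ɹe/, /ŋ/ → /ŋe/.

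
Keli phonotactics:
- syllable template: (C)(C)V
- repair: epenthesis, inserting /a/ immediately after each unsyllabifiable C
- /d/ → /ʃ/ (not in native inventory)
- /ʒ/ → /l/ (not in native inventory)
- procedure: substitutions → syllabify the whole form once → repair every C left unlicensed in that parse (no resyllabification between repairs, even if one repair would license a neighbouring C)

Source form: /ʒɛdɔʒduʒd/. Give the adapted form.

lɛʃɔlʃulaʃa

Substitution: /ʒ/ → /l/, /d/ → /ʃ/, giving /lɛʃɔlʃulʃ/.
Under (C)(C)V, the unsyllabifiable consonants are /l/, /ʃ/ (no codas are permitted; onsets may contain at most 2 consonants).
Each unlicensed consonant becomes the onset of a new syllable: /l/ → /la/, /ʃ/ → /ʃa/.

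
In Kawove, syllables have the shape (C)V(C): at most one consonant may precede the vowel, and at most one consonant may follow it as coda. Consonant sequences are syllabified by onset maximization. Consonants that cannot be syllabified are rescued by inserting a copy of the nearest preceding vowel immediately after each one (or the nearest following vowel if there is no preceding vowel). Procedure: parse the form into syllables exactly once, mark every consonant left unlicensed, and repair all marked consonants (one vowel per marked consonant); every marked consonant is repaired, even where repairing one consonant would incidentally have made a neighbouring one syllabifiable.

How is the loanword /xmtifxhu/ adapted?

Under (C)V(C), the unsyllabifiable consonants are /x/, /m/, /x/ (at most one coda consonant is licensed; onsets are limited to one consonant).
Inserting the epenthetic vowel yields /x/ → /xi/, /m/ → /mi/, /x/ → /xi/.

ximitifxihu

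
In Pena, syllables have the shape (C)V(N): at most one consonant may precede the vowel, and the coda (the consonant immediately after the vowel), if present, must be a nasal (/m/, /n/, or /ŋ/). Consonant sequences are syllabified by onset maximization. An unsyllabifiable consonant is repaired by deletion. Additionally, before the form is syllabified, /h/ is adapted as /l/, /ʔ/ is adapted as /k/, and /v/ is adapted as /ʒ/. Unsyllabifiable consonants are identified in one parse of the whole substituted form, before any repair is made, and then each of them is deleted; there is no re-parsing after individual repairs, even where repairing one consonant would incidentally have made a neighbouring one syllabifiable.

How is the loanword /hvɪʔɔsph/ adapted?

ʒɪkɔ

Substitution: /h/ → /l/, /v/ → /ʒ/, /ʔ/ → /k/, giving /lʒɪkɔspl/.
The consonants /l/, /s/, /p/, /l/ cannot be parsed into a legal (C)V(N) syllable (only a nasal (/m/, /n/, or /ŋ/) is licensed in coda position; onsets are limited to one consonant).
Deleting the stranded consonants removes /l/, /s/, /p/, /l/.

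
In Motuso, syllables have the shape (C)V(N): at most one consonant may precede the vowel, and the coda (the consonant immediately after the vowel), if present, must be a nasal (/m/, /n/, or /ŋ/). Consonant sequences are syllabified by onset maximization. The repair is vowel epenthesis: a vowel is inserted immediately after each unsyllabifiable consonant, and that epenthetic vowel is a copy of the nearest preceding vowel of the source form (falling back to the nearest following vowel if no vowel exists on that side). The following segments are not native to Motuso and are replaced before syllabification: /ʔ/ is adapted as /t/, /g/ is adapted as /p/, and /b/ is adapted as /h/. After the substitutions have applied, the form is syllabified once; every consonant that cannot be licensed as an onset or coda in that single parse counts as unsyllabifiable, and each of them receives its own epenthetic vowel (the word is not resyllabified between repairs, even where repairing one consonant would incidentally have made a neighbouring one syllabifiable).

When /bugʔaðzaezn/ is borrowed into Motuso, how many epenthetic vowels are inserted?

4

After substitution the input is /huptaðzaezn/.
The unsyllabifiable consonants are /p/, /ð/, /z/, /n/; each receives one epenthetic vowel.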